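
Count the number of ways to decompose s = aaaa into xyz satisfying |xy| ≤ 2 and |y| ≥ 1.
3

For s = 'aaaa' with pumping length p = 2:

Constraints: |xy| ≤ 2, |y| > 0

Valid decompositions (|xy| ≤ p, |y| ≥ 1):
  • x='', y='a', z='aaa'
  • x='a', y='a', z='aa'
  • x='', y='aa', z='aa'

Total count: 3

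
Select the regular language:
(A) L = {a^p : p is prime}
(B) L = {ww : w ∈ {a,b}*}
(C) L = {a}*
(C) {a}*

(C) L = {a}* is regular.

This can be recognized by a finite automaton (DFA/NFA).
Regular expressions like {a}* define regular languages.

The other choices are not regular:
- {ww : w ∈ {a,b}*}: After pumping, the two halves no longer match
- {a^p : p is prime}: After pumping, the length becomes composite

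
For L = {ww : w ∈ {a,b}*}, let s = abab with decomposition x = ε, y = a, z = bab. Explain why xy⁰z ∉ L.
xy⁰z = bab ∉ L

Pumping with i = 0 replaces y = a by y⁰ = ε:
- Original: s = xyz = abab; abab splits into halves ab · ab, which are equal, so it is in L (w = ab)
- Pumped: xy⁰z = ε · ε · bab = bab
- bab has odd length 3, so it cannot be written as ww and is not in L

The pumping lemma would require xy⁰z ∈ L, so this decomposition yields a contradiction.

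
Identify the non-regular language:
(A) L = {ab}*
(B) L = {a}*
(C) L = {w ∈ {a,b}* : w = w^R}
(C) {w ∈ {a,b}* : w = w^R}

(C) L = {w ∈ {a,b}* : w = w^R} is NOT regular.

The pumping lemma can be used to prove this:
After pumping, the string is no longer symmetric

The other languages are regular because they can be recognized by finite automata.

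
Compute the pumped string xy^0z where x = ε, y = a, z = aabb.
aabb

Given x = '', y = 'a', z = 'aabb' and i = 0:

xy^0z = x + y·y·...·y (0 times) + z
       = '' + 'a'^0 + 'aabb'
       = '' + '' + 'aabb'
       = 'aabb'

The pumped string is 'aabb' with length 4.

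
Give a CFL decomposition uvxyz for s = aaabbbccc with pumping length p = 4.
u='aa', v='a', x='bb', y='b', z='ccc'

For s = aaabbbccc with pumping length p = 4:

One valid decomposition:
- u = 'aa'
- v = 'a'
- x = 'bb'
- y = 'b'
- z = 'ccc'

Verification:
- uvxyz = 'aa' + 'a' + 'bb' + 'b' + 'ccc' = aaabbbccc ✓
- |vxy| = |'abbb'| = 4 ≤ 4 ✓
- |vy| = |'ab'| = 2 > 0 ✓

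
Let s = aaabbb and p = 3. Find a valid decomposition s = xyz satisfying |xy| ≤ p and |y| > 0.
x = 'aa', y = 'a', z = 'bbb'

For s = aaabbb and p = 3, one valid decomposition is:
- x = 'aa' (length 2)
- y = 'a' (length 1)
- z = 'bbb' (length 3)

Verification:
- xyz = 'aa' + 'a' + 'bbb' = aaabbb ✓
- |xy| = 3 ≤ 3 ✓
- |y| = 1 > 0 ✓

All pumping lemma constraints are satisfied.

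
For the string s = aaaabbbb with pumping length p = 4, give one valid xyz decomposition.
x = '', y = 'a', z = 'aaabbbb'

For s = aaaabbbb and p = 4, one valid decomposition is:
- x = '' (length 0)
- y = 'a' (length 1)
- z = 'aaabbbb' (length 7)

Verification:
- xyz = '' + 'a' + 'aaabbbb' = aaaabbbb ✓
- |xy| = 1 ≤ 4 ✓
- |y| = 1 > 0 ✓

All pumping lemma constraints are satisfied.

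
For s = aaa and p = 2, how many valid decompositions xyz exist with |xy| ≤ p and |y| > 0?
3

For s = 'aaa' with pumping length p = 2:

Constraints: |xy| ≤ 2, |y| > 0

Valid decompositions (|xy| ≤ p, |y| ≥ 1):
  • x='', y='a', z='aa'
  • x='a', y='a', z='a'
  • x='', y='aa', z='a'

Total count: 3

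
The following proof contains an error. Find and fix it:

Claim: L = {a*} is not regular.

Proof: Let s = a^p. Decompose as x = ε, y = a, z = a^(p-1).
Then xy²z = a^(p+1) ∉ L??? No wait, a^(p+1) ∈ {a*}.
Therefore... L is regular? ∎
Error: The proof attempts to show a*  is not regular, but a* IS regular!

Correction: a* is a regular language (recognized by a simple DFA with one accepting state and self-loop on 'a'). The pumping lemma can only prove non-regularity, not regularity. For regular languages, pumping always works.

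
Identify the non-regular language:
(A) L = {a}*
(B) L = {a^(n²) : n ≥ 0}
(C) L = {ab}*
(B) {a^(n²) : n ≥ 0}

(B) L = {a^(n²) : n ≥ 0} is NOT regular.

The pumping lemma can be used to prove this:
After pumping, length is no longer a perfect square

The other languages are regular because they can be recognized by finite automata.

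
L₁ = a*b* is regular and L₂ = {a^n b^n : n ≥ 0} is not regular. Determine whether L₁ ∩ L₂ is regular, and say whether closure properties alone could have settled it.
No — L₁ ∩ L₂ is not regular.

Every string a^n b^n already lies in a*b*, so L₁ ∩ L₂ = {a^n b^n : n ≥ 0} = L₂ itself, which is the standard non-regular language (pump s = a^p b^p).

Note that the bare facts "L₁ regular, L₂ non-regular" do not settle the question by themselves: the closure of regular languages under ∪, ∩, complement and difference applies only when BOTH operands are regular. With a non-regular operand the result can come out regular or non-regular depending on the specific languages, so one has to work out L₁ ∩ L₂ for this particular pair, as above.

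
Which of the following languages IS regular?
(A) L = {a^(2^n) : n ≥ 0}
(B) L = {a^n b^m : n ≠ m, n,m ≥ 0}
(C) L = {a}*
(C) {a}*

(C) L = {a}* is regular.

This can be recognized by a finite automaton (DFA/NFA).
Regular expressions like {a}* define regular languages.

The other choices are not regular:
- {a^(2^n) : n ≥ 0}: After pumping, length is no longer a power of 2
- {a^n b^m : n ≠ m, n,m ≥ 0}: After pumping a's, we can make n = m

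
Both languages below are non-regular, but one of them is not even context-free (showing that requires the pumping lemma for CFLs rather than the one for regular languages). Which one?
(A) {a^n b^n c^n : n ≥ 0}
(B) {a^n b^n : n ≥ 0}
(A) {a^n b^n c^n : n ≥ 0}

(A) {a^n b^n c^n : n ≥ 0} requires the CFL pumping lemma.

- {a^n b^n : n ≥ 0} is context-free (but not regular)
  • Can be shown non-regular with the regular pumping lemma
  • After pumping, the number of a's and b's become unequal

- {a^n b^n c^n : n ≥ 0} is NOT context-free
  • Requires the CFL pumping lemma to prove
  • Cannot maintain three equal counts simultaneously

The CFL pumping lemma is "stronger" in that it can prove non-membership
in the larger class of context-free languages.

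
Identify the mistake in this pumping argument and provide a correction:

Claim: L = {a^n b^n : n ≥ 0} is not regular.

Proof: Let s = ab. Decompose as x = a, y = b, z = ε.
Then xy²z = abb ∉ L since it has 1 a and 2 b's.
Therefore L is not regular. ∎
Error: The string s = ab might be shorter than the pumping length p.

Correction: Choose s = a^p b^p to ensure |s| ≥ p. Also, the decomposition is wrong: with |xy| ≤ p, y cannot include b's when s starts with p a's.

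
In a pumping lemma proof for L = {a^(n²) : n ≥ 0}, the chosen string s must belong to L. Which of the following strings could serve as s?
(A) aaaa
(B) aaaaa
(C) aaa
(A) aaaa

The pumping lemma is applied to a string s that lies in L, so first check membership of each option:
- (A) aaaa has length 4 = 2², a perfect square, so it is in L ✓
- (B) aaaaa has length 5, strictly between 2² = 4 and 3² = 9, so it is not in L ✗
- (C) aaa has length 3, strictly between 1² = 1 and 2² = 4, so it is not in L ✗

Only (A) aaaa is in L, so it is the only candidate that could play the role of s.
(In a complete proof one picks s in terms of the pumping length p so that |s| ≥ p is guaranteed; a fixed string like aaaa illustrates the shape of such an s.)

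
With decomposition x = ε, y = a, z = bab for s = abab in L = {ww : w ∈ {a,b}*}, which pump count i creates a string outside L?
i = 2

xy²z = ε · aa · bab = aabab; aabab has odd length 5, so it cannot be written as ww and is not in L.
(Other choices also work, e.g. i = 0, 3; only i = 1 is guaranteed to stay in L since xy¹z = s.)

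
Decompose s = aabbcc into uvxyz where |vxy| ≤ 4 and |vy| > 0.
u='a', v='a', x='bb', y='c', z='c'

For s = aabbcc with pumping length p = 4:

One valid decomposition:
- u = 'a'
- v = 'a'
- x = 'bb'
- y = 'c'
- z = 'c'

Verification:
- uvxyz = 'a' + 'a' + 'bb' + 'c' + 'c' = aabbcc ✓
- |vxy| = |'abbc'| = 4 ≤ 4 ✓
- |vy| = |'ac'| = 2 > 0 ✓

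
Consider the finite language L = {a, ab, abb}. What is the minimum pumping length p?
p = 4

For a finite language L, the pumping lemma holds vacuously if p > max|s| for s ∈ L.

The longest string in L = {a, ab, abb} has length 3.
If p = 4, then no string s ∈ L has |s| ≥ p, so the condition is vacuously true.

The minimum pumping length is p = 4.

Why no smaller p works: for any p ≤ 3, the longest string s ∈ L has |s| = 3 ≥ p, so it would
have to be pumpable; but pumping up (i = 2, 3, ...) produces ever longer strings, which cannot all lie in the
finite language L. So the pumping property fails for every p ≤ 3.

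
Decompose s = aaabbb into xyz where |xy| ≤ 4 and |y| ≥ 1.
x = '', y = 'aaab', z = 'bb'

For s = aaabbb and p = 4, one valid decomposition is:
- x = '' (length 0)
- y = 'aaab' (length 4)
- z = 'bb' (length 2)

Verification:
- xyz = '' + 'aaab' + 'bb' = aaabbb ✓
- |xy| = 4 ≤ 4 ✓
- |y| = 4 > 0 ✓

All pumping lemma constraints are satisfied.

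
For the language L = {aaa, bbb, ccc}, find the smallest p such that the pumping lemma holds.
p = 4

For a finite language L, the pumping lemma holds vacuously if p > max|s| for s ∈ L.

The longest string in L = {aaa, bbb, ccc} has length 3.
If p = 4, then no string s ∈ L has |s| ≥ p, so the condition is vacuously true.

The minimum pumping length is p = 4.

Why no smaller p works: for any p ≤ 3, the longest string s ∈ L has |s| = 3 ≥ p, so it would
have to be pumpable; but pumping up (i = 2, 3, ...) produces ever longer strings, which cannot all lie in the
finite language L. So the pumping property fails for every p ≤ 3.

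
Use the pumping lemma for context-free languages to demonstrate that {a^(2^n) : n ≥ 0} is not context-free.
Assume for contradiction that L is context-free, and let p ≥ 1 be the pumping length given by the pumping lemma for CFLs.
Choose s = a^(2^p). Then s ∈ L and |s| = 2^p ≥ p.
By the CFL pumping lemma, s = uvxyz for some u, v, x, y, z with |vxy| ≤ p, |vy| ≥ 1, and uv^i xy^i z ∈ L for every i ≥ 0.
All symbols are a's, so only lengths matter: let k = |vy|, with 1 ≤ k ≤ |vxy| ≤ p < 2^p.

Take i = 2: |uv²xy²z| = 2^p + k, and 2^p < 2^p + k < 2^p + 2^p = 2^(p+1).
So the length lies strictly between consecutive powers of two and is not a power of 2; uv²xy²z ∉ L.

This contradicts the CFL pumping lemma, which requires uv^i xy^i z ∈ L for all i ≥ 0.
Hence L = {a^(2^n) : n ≥ 0} is not context-free. ∎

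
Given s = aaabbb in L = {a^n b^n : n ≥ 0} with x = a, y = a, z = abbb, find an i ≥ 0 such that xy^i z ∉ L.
i = 0

xy⁰z = a · ε · abbb = aabbb; aabbb has 2 a's and 3 b's; 2 ≠ 3, so it is not in L.
(Other choices also work, e.g. i = 2, 3; only i = 1 is guaranteed to stay in L since xy¹z = s.)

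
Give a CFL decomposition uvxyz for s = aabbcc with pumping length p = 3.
u='aa', v='b', x='b', y='c', z='c'

For s = aabbcc with pumping length p = 3:

One valid decomposition:
- u = 'aa'
- v = 'b'
- x = 'b'
- y = 'c'
- z = 'c'

Verification:
- uvxyz = 'aa' + 'b' + 'b' + 'c' + 'c' = aabbcc ✓
- |vxy| = |'bbc'| = 3 ≤ 3 ✓
- |vy| = |'bc'| = 2 > 0 ✓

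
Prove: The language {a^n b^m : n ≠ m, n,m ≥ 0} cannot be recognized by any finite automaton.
Assume for contradiction that L is regular, and let p ≥ 1 be the pumping length given by the pumping lemma.
Choose s = a^p b^(p + p!). Then s ∈ L because p ≠ p + p! (as p! ≥ 1), and |s| ≥ p.
By the pumping lemma, s = xyz for some x, y, z with |xy| ≤ p, |y| ≥ 1, and xy^i z ∈ L for every i ≥ 0.
Since |xy| ≤ p and the first p symbols of s are all a's, y = a^k for some k with 1 ≤ k ≤ p.
For every i ≥ 0, xy^i z = a^(p + (i − 1)k) b^(p + p!).

Because 1 ≤ k ≤ p, k divides p!. Let t = p!/k (a positive integer) and take i = t + 1.
Then the number of a's is p + tk = p + p!, which equals the number of b's.
So xy^(t+1) z = a^(p + p!) b^(p + p!) has equally many a's and b's and is NOT in L.

This contradicts the pumping lemma, which requires xy^i z ∈ L for all i ≥ 0.
Hence L = {a^n b^m : n ≠ m, n,m ≥ 0} is not regular. ∎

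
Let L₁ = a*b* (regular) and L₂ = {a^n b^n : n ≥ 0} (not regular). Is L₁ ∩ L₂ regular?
No — L₁ ∩ L₂ is not regular.

Every string a^n b^n already lies in a*b*, so L₁ ∩ L₂ = {a^n b^n : n ≥ 0} = L₂ itself, which is the standard non-regular language (pump s = a^p b^p).

Note that the bare facts "L₁ regular, L₂ non-regular" do not settle the question by themselves: the closure of regular languages under ∪, ∩, complement and difference applies only when BOTH operands are regular. With a non-regular operand the result can come out regular or non-regular depending on the specific languages, so one has to work out L₁ ∩ L₂ for this particular pair, as above.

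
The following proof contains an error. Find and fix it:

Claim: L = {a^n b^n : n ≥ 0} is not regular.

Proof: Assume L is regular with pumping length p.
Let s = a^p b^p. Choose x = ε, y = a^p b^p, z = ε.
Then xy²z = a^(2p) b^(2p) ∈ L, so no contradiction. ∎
Error: The decomposition violates |xy| ≤ p. With y = a^p b^p, |xy| = |y| = 2p > p. (The proof also miscomputes xy²z, which would be a^p b^p a^p b^p rather than a^(2p) b^(2p), and it wrongly treats one harmless decomposition as settling the matter — the prover does not get to choose the decomposition.)

Correction: The pumping lemma requires |xy| ≤ p, and the argument must handle every decomposition satisfying |xy| ≤ p, |y| ≥ 1. Since s starts with p a's, any such y consists only of a's, say y = a^k with k ≥ 1. Then xy²z = a^(p+k) b^p has unequal numbers of a's and b's, so xy²z ∉ L — the required contradiction.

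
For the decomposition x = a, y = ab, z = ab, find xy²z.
aababab

Given x = 'a', y = 'ab', z = 'ab' and i = 2:

xy^2z = x + y·y·...·y (2 times) + z
       = 'a' + 'ab'^2 + 'ab'
       = 'a' + 'abab' + 'ab'
       = 'aababab'

The pumped string is 'aababab' with length 7.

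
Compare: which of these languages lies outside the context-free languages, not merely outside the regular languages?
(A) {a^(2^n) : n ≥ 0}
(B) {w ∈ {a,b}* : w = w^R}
(A) {a^(2^n) : n ≥ 0}

(A) {a^(2^n) : n ≥ 0} requires the CFL pumping lemma.

- {w ∈ {a,b}* : w = w^R} is context-free (but not regular)
  • Can be shown non-regular with the regular pumping lemma
  • After pumping, the string is no longer symmetric

- {a^(2^n) : n ≥ 0} is NOT context-free
  • Requires the CFL pumping lemma to prove
  • Gaps between powers of 2 grow exponentially

The CFL pumping lemma is "stronger" in that it can prove non-membership
in the larger class of context-free languages.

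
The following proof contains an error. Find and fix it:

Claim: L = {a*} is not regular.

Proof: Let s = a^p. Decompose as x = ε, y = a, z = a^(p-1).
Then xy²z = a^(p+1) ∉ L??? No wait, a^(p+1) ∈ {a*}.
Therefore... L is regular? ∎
Error: The proof attempts to show a*  is not regular, but a* IS regular!

Correction: a* is a regular language (recognized by a simple DFA with one accepting state and self-loop on 'a'). The pumping lemma can only prove non-regularity, not regularity. For regular languages, pumping always works.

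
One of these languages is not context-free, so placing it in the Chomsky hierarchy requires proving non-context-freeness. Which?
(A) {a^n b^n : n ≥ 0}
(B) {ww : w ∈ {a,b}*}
(B) {ww : w ∈ {a,b}*}

(B) {ww : w ∈ {a,b}*} requires the CFL pumping lemma.

- {a^n b^n : n ≥ 0} is context-free (but not regular)
  • Can be shown non-regular with the regular pumping lemma
  • After pumping, the number of a's and b's become unequal

- {ww : w ∈ {a,b}*} is NOT context-free
  • Requires the CFL pumping lemma to prove
  • Even a PDA cannot compare two arbitrary halves symbol by symbol; CFL pumping on a^p b^p a^p b^p fails

The CFL pumping lemma is "stronger" in that it can prove non-membership
in the larger class of context-free languages.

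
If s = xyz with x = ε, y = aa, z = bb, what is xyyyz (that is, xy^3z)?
aaaaaabb

Given x = '', y = 'aa', z = 'bb' and i = 3:

xy^3z = x + y·y·...·y (3 times) + z
       = '' + 'aa'^3 + 'bb'
       = '' + 'aaaaaa' + 'bb'
       = 'aaaaaabb'

The pumped string is 'aaaaaabb' with length 8.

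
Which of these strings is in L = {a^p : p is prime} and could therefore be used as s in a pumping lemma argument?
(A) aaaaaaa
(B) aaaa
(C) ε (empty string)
(A) aaaaaaa

The pumping lemma is applied to a string s that lies in L, so first check membership of each option:
- (A) aaaaaaa has length 7, which is prime, so it is in L ✓
- (B) aaaa has length 4 = 2 × 2, which is not prime, so it is not in L ✗
- (C) ε has length 0, which is not prime, so it is not in L ✗

Only (A) aaaaaaa is in L, so it is the only candidate that could play the role of s.
(In a complete proof one picks s in terms of the pumping length p so that |s| ≥ p is guaranteed; a fixed string like aaaaaaa illustrates the shape of such an s.)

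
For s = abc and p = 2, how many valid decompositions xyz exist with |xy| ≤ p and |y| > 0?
3

For s = 'abc' with pumping length p = 2:

Constraints: |xy| ≤ 2, |y| > 0

Valid decompositions (|xy| ≤ p, |y| ≥ 1):
  • x='', y='a', z='bc'
  • x='a', y='b', z='c'
  • x='', y='ab', z='c'

Total count: 3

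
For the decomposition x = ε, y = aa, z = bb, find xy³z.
aaaaaabb

Given x = '', y = 'aa', z = 'bb' and i = 3:

xy^3z = x + y·y·...·y (3 times) + z
       = '' + 'aa'^3 + 'bb'
       = '' + 'aaaaaa' + 'bb'
       = 'aaaaaabb'

The pumped string is 'aaaaaabb' with length 8.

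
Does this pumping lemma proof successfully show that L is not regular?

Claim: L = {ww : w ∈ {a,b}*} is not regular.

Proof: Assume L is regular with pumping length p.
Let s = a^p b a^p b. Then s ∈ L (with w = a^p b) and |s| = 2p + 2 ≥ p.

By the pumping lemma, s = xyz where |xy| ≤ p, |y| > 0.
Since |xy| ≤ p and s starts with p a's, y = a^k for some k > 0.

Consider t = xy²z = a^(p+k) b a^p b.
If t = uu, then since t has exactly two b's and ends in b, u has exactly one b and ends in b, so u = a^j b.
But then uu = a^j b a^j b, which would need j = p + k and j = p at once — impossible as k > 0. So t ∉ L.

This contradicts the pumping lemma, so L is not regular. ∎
The proof is correct.

This proof is valid because:
1. s = a^p b a^p b is in L and is chosen in terms of p, so |s| ≥ p holds for every p
2. The decomposition analysis is correct: |xy| ≤ p forces y to lie inside the leading a's
3. The contradiction is valid: the argument shows a^(p+k) b a^p b cannot be split into two equal halves
4. The conclusion follows logically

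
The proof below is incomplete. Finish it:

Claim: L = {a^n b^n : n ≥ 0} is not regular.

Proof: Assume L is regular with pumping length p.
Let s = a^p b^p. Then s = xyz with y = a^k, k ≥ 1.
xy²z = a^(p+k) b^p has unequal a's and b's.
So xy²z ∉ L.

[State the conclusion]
This contradicts the pumping lemma for regular languages,
which guarantees xy^i z ∈ L for all i ≥ 0.

Since our assumption that L is regular leads to a contradiction,
we conclude that L = {a^n b^n : n ≥ 0} is NOT regular. ∎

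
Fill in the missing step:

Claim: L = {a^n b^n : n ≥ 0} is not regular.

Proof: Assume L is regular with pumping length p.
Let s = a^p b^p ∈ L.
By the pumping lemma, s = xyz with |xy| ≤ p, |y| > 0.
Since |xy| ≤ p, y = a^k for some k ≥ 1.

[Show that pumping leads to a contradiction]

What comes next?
Consider xy²z = a^(p+k) b^p.

Since k ≥ 1, we have p + k > p.
So xy²z has more a's than b's: (p+k) a's vs p b's.
This means xy²z ∉ L because a^n b^n requires equal counts.

This contradicts the pumping lemma which states xy²z ∈ L.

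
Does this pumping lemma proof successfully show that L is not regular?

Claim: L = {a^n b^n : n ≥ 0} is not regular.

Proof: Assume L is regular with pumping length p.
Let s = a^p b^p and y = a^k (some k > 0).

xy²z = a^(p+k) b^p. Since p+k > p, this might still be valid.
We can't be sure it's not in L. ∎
The proof is INCORRECT.

Error: The conclusion is wrong.
xy²z = a^(p+k) b^p is definitely NOT in L because the number of a's (p+k) ≠ number of b's (p).
The proof incorrectly doubts what is actually a valid contradiction.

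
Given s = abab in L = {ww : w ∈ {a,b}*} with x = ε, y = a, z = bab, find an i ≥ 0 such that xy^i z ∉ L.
i = 3

xy³z = ε · aaa · bab = aaabab; aaabab has length 6; its halves are aaa and bab, which differ, so it is not in L.
(Other choices also work, e.g. i = 0, 2; only i = 1 is guaranteed to stay in L since xy¹z = s.)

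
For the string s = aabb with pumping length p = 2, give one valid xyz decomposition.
x = 'a', y = 'a', z = 'bb'

For s = aabb and p = 2, one valid decomposition is:
- x = 'a' (length 1)
- y = 'a' (length 1)
- z = 'bb' (length 2)

Verification:
- xyz = 'a' + 'a' + 'bb' = aabb ✓
- |xy| = 2 ≤ 2 ✓
- |y| = 1 > 0 ✓

All pumping lemma constraints are satisfied.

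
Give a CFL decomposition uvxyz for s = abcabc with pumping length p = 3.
u='ab', v='c', x='a', y='b', z='c'

For s = abcabc with pumping length p = 3:

One valid decomposition:
- u = 'ab'
- v = 'c'
- x = 'a'
- y = 'b'
- z = 'c'

Verification:
- uvxyz = 'ab' + 'c' + 'a' + 'b' + 'c' = abcabc ✓
- |vxy| = |'cab'| = 3 ≤ 3 ✓
- |vy| = |'cb'| = 2 > 0 ✓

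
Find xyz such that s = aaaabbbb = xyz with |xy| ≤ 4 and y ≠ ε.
x = '', y = 'aa', z = 'aabbbb'

For s = aaaabbbb and p = 4, one valid decomposition is:
- x = '' (length 0)
- y = 'aa' (length 2)
- z = 'aabbbb' (length 6)

Verification:
- xyz = '' + 'aa' + 'aabbbb' = aaaabbbb ✓
- |xy| = 2 ≤ 4 ✓
- |y| = 2 > 0 ✓

All pumping lemma constraints are satisfied.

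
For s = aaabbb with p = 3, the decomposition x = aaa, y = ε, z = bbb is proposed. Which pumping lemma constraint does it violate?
Violated: |y| > 0

The decomposition x = aaa, y = ε, z = bbb for s = aaabbb with p = 3
violates the constraint: |y| > 0

|y| = 0, but the pumping lemma requires |y| > 0 (y must be non-empty).

Pumping lemma constraints:
1. xyz = s (decomposition is valid)
2. |xy| ≤ p
3. |y| > 0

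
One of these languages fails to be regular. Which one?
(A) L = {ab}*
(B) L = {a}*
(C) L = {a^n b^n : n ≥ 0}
(C) {a^n b^n : n ≥ 0}

(C) L = {a^n b^n : n ≥ 0} is NOT regular.

The pumping lemma can be used to prove this:
After pumping, the number of a's and b's become unequal

The other languages are regular because they can be recognized by finite automata.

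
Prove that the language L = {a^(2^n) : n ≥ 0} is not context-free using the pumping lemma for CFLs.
Assume for contradiction that L is context-free, and let p ≥ 1 be the pumping length given by the pumping lemma for CFLs.
Choose s = a^(2^p). Then s ∈ L and |s| = 2^p ≥ p.
By the CFL pumping lemma, s = uvxyz for some u, v, x, y, z with |vxy| ≤ p, |vy| ≥ 1, and uv^i xy^i z ∈ L for every i ≥ 0.
All symbols are a's, so only lengths matter: let k = |vy|, with 1 ≤ k ≤ |vxy| ≤ p < 2^p.

Take i = 2: |uv²xy²z| = 2^p + k, and 2^p < 2^p + k < 2^p + 2^p = 2^(p+1).
So the length lies strictly between consecutive powers of two and is not a power of 2; uv²xy²z ∉ L.

This contradicts the CFL pumping lemma, which requires uv^i xy^i z ∈ L for all i ≥ 0.
Hence L = {a^(2^n) : n ≥ 0} is not context-free. ∎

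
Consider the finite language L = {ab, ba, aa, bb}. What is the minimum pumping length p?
p = 3

For a finite language L, the pumping lemma holds vacuously if p > max|s| for s ∈ L.

The longest string in L = {ab, ba, aa, bb} has length 2.
If p = 3, then no string s ∈ L has |s| ≥ p, so the condition is vacuously true.

The minimum pumping length is p = 3.

Why no smaller p works: for any p ≤ 2, the longest string s ∈ L has |s| = 2 ≥ p, so it would
have to be pumpable; but pumping up (i = 2, 3, ...) produces ever longer strings, which cannot all lie in the
finite language L. So the pumping property fails for every p ≤ 2.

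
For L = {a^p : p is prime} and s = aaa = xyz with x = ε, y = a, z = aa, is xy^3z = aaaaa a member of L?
Yes

xy³z = ε · aaa · aa = aaaaa.
aaaaa has length 5, which is prime, so it is in L.
(A single pumped string landing in L is not a contradiction by itself; a non-regularity proof needs some i for which xy^i z ∉ L, for every admissible decomposition.)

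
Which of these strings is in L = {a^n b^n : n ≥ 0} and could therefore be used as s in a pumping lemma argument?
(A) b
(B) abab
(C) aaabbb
(C) aaabbb

The pumping lemma is applied to a string s that lies in L, so first check membership of each option:
- (A) b has 0 a's and 1 b's; 0 ≠ 1, so it is not in L ✗
- (B) abab has an a after a b, so it is not of the form a^n b^n and is not in L ✗
- (C) aaabbb = a^3 b^3 has equal counts (3 = 3), so it is in L ✓

Only (C) aaabbb is in L, so it is the only candidate that could play the role of s.
(In a complete proof one picks s in terms of the pumping length p so that |s| ≥ p is guaranteed; a fixed string like aaabbb illustrates the shape of such an s.)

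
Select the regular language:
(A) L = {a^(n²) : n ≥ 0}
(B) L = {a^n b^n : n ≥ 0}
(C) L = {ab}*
(C) {ab}*

(C) L = {ab}* is regular.

This can be recognized by a finite automaton (DFA/NFA).
Regular expressions like {ab}* define regular languages.

The other choices are not regular:
- {a^(n²) : n ≥ 0}: After pumping, length is no longer a perfect square
- {a^n b^n : n ≥ 0}: After pumping, the number of a's and b's become unequal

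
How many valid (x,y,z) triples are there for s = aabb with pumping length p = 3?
6

For s = 'aabb' with pumping length p = 3:

Constraints: |xy| ≤ 3, |y| > 0

Valid decompositions (|xy| ≤ p, |y| ≥ 1):
  • x='', y='a', z='abb'
  • x='a', y='a', z='bb'
  • x='', y='aa', z='bb'
  • x='aa', y='b', z='b'
  • x='a', y='ab', z='b'
  • x='', y='aab', z='b'

Total count: 6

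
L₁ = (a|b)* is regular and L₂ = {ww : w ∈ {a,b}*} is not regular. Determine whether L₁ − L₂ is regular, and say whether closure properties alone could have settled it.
No — L₁ − L₂ is not regular.

L₁ − L₂ is the complement of {ww} within {a,b}*. If it were regular, its complement {ww} would be regular as well (regular languages are closed under complement) — contradiction. So L₁ − L₂ is not regular.

Note that the bare facts "L₁ regular, L₂ non-regular" do not settle the question by themselves: the closure of regular languages under ∪, ∩, complement and difference applies only when BOTH operands are regular. With a non-regular operand the result can come out regular or non-regular depending on the specific languages, so one has to work out L₁ − L₂ for this particular pair, as above.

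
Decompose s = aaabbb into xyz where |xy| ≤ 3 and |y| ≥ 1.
x = 'aa', y = 'a', z = 'bbb'

For s = aaabbb and p = 3, one valid decomposition is:
- x = 'aa' (length 2)
- y = 'a' (length 1)
- z = 'bbb' (length 3)

Verification:
- xyz = 'aa' + 'a' + 'bbb' = aaabbb ✓
- |xy| = 3 ≤ 3 ✓
- |y| = 1 > 0 ✓

All pumping lemma constraints are satisfied.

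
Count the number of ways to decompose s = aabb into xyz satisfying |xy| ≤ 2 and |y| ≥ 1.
3

For s = 'aabb' with pumping length p = 2:

Constraints: |xy| ≤ 2, |y| > 0

Valid decompositions (|xy| ≤ p, |y| ≥ 1):
  • x='', y='a', z='abb'
  • x='a', y='a', z='bb'
  • x='', y='aa', z='bb'

Total count: 3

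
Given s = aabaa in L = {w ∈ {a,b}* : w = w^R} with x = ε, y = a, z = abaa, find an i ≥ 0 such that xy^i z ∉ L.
i = 0

xy⁰z = ε · ε · abaa = abaa; abaa reversed is aaba ≠ abaa, so it is not a palindrome and is not in L.
(Other choices also work, e.g. i = 2, 3; only i = 1 is guaranteed to stay in L since xy¹z = s.)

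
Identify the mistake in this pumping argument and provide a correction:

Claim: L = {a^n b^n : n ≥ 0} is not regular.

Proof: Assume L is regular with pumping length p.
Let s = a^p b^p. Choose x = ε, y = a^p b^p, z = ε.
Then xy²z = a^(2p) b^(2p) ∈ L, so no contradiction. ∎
Error: The decomposition violates |xy| ≤ p. With y = a^p b^p, |xy| = |y| = 2p > p. (The proof also miscomputes xy²z, which would be a^p b^p a^p b^p rather than a^(2p) b^(2p), and it wrongly treats one harmless decomposition as settling the matter — the prover does not get to choose the decomposition.)

Correction: The pumping lemma requires |xy| ≤ p, and the argument must handle every decomposition satisfying |xy| ≤ p, |y| ≥ 1. Since s starts with p a's, any such y consists only of a's, say y = a^k with k ≥ 1. Then xy²z = a^(p+k) b^p has unequal numbers of a's and b's, so xy²z ∉ L — the required contradiction.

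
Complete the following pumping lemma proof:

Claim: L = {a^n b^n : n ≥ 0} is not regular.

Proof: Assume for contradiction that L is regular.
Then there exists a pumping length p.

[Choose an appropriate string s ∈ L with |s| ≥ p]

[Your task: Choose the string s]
s = a^p b^p

This string is in L (has equal a's and b's) and has length 2p ≥ p.
Any decomposition xyz with |xy| ≤ p means y consists only of a's,
so pumping will unbalance the counts.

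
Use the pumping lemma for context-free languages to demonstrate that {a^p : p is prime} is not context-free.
Assume for contradiction that L is context-free, and let p ≥ 1 be the pumping length given by the pumping lemma for CFLs.
Choose a prime q with q ≥ p and let s = a^q. Then s ∈ L and |s| = q ≥ p.
By the CFL pumping lemma, s = uvxyz for some u, v, x, y, z with |vxy| ≤ p, |vy| ≥ 1, and uv^i xy^i z ∈ L for every i ≥ 0.
All symbols are a's, so only lengths matter: let k = |vy|, with 1 ≤ k ≤ p. Then |uv^i xy^i z| = q + (i − 1)k.

Take i = q + 1: the length is q + qk = q(k + 1).
Both factors satisfy q ≥ 2 and k + 1 ≥ 2, so q(k + 1) is composite and uv^(q+1) xy^(q+1) z ∉ L.

This contradicts the CFL pumping lemma, which requires uv^i xy^i z ∈ L for all i ≥ 0.
Hence L = {a^p : p is prime} is not context-free. ∎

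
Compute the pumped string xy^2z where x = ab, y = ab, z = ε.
ababab

Given x = 'ab', y = 'ab', z = '' and i = 2:

xy^2z = x + y·y·...·y (2 times) + z
       = 'ab' + 'ab'^2 + ''
       = 'ab' + 'abab' + ''
       = 'ababab'

The pumped string is 'ababab' with length 6.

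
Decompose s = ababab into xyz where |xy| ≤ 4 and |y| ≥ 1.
x = 'a', y = 'b', z = 'abab'

For s = ababab and p = 4, one valid decomposition is:
- x = 'a' (length 1)
- y = 'b' (length 1)
- z = 'abab' (length 4)

Verification:
- xyz = 'a' + 'b' + 'abab' = ababab ✓
- |xy| = 2 ≤ 4 ✓
- |y| = 1 > 0 ✓

All pumping lemma constraints are satisfied.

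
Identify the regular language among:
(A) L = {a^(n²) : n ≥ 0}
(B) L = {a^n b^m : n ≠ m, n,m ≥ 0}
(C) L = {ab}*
(C) {ab}*

(C) L = {ab}* is regular.

This can be recognized by a finite automaton (DFA/NFA).
Regular expressions like {ab}* define regular languages.

The other choices are not regular:
- {a^n b^m : n ≠ m, n,m ≥ 0}: After pumping a's, we can make n = m
- {a^(n²) : n ≥ 0}: After pumping, length is no longer a perfect square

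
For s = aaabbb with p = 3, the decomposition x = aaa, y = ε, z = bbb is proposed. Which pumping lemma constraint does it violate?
Violated: |y| > 0

The decomposition x = aaa, y = ε, z = bbb for s = aaabbb with p = 3
violates the constraint: |y| > 0

|y| = 0, but the pumping lemma requires |y| > 0 (y must be non-empty).

Pumping lemma constraints:
1. xyz = s (decomposition is valid)
2. |xy| ≤ p
3. |y| > 0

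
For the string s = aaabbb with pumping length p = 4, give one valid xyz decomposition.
x = 'aa', y = 'a', z = 'bbb'

For s = aaabbb and p = 4, one valid decomposition is:
- x = 'aa' (length 2)
- y = 'a' (length 1)
- z = 'bbb' (length 3)

Verification:
- xyz = 'aa' + 'a' + 'bbb' = aaabbb ✓
- |xy| = 3 ≤ 4 ✓
- |y| = 1 > 0 ✓

All pumping lemma constraints are satisfied.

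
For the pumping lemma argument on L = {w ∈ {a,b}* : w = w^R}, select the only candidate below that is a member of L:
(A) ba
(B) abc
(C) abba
(C) abba

The pumping lemma is applied to a string s that lies in L, so first check membership of each option:
- (A) ba reversed is ab ≠ ba, so it is not a palindrome and is not in L ✗
- (B) abc reversed is cba ≠ abc, so it is not a palindrome and is not in L ✗
- (C) abba reversed is abba, the same string, so it is a palindrome and is in L ✓

Only (C) abba is in L, so it is the only candidate that could play the role of s.
(In a complete proof one picks s in terms of the pumping length p so that |s| ≥ p is guaranteed; a fixed string like abba illustrates the shape of such an s.)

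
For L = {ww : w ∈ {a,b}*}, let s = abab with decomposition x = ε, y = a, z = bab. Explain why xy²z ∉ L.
xy²z = aabab ∉ L

Pumping with i = 2 replaces y = a by y² = aa:
- Original: s = xyz = abab; abab splits into halves ab · ab, which are equal, so it is in L (w = ab)
- Pumped: xy²z = ε · aa · bab = aabab
- aabab has odd length 5, so it cannot be written as ww and is not in L

The pumping lemma would require xy²z ∈ L, so this decomposition yields a contradiction.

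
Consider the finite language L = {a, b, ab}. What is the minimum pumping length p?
p = 3

For a finite language L, the pumping lemma holds vacuously if p > max|s| for s ∈ L.

The longest string in L = {a, b, ab} has length 2.
If p = 3, then no string s ∈ L has |s| ≥ p, so the condition is vacuously true.

The minimum pumping length is p = 3.

Why no smaller p works: for any p ≤ 2, the longest string s ∈ L has |s| = 2 ≥ p, so it would
have to be pumpable; but pumping up (i = 2, 3, ...) produces ever longer strings, which cannot all lie in the
finite language L. So the pumping property fails for every p ≤ 2.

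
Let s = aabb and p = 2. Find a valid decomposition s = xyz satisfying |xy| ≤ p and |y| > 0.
x = '', y = 'a', z = 'abb'

For s = aabb and p = 2, one valid decomposition is:
- x = '' (length 0)
- y = 'a' (length 1)
- z = 'abb' (length 3)

Verification:
- xyz = '' + 'a' + 'abb' = aabb ✓
- |xy| = 1 ≤ 2 ✓
- |y| = 1 > 0 ✓

All pumping lemma constraints are satisfied.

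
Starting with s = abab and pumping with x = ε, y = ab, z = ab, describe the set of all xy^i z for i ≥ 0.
{xy^i z : i ≥ 0} = {(ab)^(i+1) : i ≥ 0} = {ab, abab, ababab, ...}

With x = ε, y = ab, z = ab: Pumping 'ab' gives strings of alternating a's and b's.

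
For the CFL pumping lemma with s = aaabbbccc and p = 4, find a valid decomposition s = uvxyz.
u='aa', v='a', x='bb', y='b', z='ccc'

For s = aaabbbccc with pumping length p = 4:

One valid decomposition:
- u = 'aa'
- v = 'a'
- x = 'bb'
- y = 'b'
- z = 'ccc'

Verification:
- uvxyz = 'aa' + 'a' + 'bb' + 'b' + 'ccc' = aaabbbccc ✓
- |vxy| = |'abbb'| = 4 ≤ 4 ✓
- |vy| = |'ab'| = 2 > 0 ✓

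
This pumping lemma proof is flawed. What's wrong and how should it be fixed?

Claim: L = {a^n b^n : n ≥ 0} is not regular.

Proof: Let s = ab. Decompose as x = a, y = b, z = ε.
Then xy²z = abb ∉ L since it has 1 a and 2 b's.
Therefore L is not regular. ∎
Error: The string s = ab might be shorter than the pumping length p.

Correction: Choose s = a^p b^p to ensure |s| ≥ p. Also, the decomposition is wrong: with |xy| ≤ p, y cannot include b's when s starts with p a's.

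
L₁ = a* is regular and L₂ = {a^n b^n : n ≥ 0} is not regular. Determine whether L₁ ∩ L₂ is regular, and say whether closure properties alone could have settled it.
Yes — L₁ ∩ L₂ is regular.

A string of a* contains no b's, and the only string of {a^n b^n} with no b's is ε (n = 0). So L₁ ∩ L₂ = {ε}, a finite language, which is regular.

Note that the bare facts "L₁ regular, L₂ non-regular" do not settle the question by themselves: the closure of regular languages under ∪, ∩, complement and difference applies only when BOTH operands are regular. With a non-regular operand the result can come out regular or non-regular depending on the specific languages, so one has to work out L₁ ∩ L₂ for this particular pair, as above.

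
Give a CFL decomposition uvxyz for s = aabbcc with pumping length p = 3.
u='aa', v='b', x='b', y='c', z='c'

For s = aabbcc with pumping length p = 3:

One valid decomposition:
- u = 'aa'
- v = 'b'
- x = 'b'
- y = 'c'
- z = 'c'

Verification:
- uvxyz = 'aa' + 'b' + 'b' + 'c' + 'c' = aabbcc ✓
- |vxy| = |'bbc'| = 3 ≤ 3 ✓
- |vy| = |'bc'| = 2 > 0 ✓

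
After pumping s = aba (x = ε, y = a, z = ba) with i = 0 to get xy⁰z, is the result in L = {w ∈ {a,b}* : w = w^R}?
No

xy⁰z = ε · ε · ba = ba.
ba reversed is ab ≠ ba, so it is not a palindrome and is not in L.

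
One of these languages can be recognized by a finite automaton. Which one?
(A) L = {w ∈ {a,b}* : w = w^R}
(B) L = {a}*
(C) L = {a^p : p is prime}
(B) {a}*

(B) L = {a}* is regular.

This can be recognized by a finite automaton (DFA/NFA).
Regular expressions like {a}* define regular languages.

The other choices are not regular:
- {a^p : p is prime}: After pumping, the length becomes composite
- {w ∈ {a,b}* : w = w^R}: After pumping, the string is no longer symmetric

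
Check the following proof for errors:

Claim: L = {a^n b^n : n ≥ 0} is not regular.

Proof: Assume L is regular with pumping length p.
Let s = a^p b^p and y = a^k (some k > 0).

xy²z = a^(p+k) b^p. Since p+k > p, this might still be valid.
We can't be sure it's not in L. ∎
The proof is INCORRECT.

Error: The conclusion is wrong.
xy²z = a^(p+k) b^p is definitely NOT in L because the number of a's (p+k) ≠ number of b's (p).
The proof incorrectly doubts what is actually a valid contradiction.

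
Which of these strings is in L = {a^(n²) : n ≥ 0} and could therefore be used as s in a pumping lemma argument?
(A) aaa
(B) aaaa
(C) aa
(B) aaaa

The pumping lemma is applied to a string s that lies in L, so first check membership of each option:
- (A) aaa has length 3, strictly between 1² = 1 and 2² = 4, so it is not in L ✗
- (B) aaaa has length 4 = 2², a perfect square, so it is in L ✓
- (C) aa has length 2, strictly between 1² = 1 and 2² = 4, so it is not in L ✗

Only (B) aaaa is in L, so it is the only candidate that could play the role of s.
(In a complete proof one picks s in terms of the pumping length p so that |s| ≥ p is guaranteed; a fixed string like aaaa illustrates the shape of such an s.)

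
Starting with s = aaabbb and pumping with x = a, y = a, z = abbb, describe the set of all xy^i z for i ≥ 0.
{xy^i z : i ≥ 0} = {a^(2+i) b^3 : i ≥ 0} = {aabbb, aaabbb, aaaabbb, ...}

With x = a, y = a, z = abbb: Starting with aaabbb and pumping the second 'a', we get strings with 2+i a's followed by 3 b's for i = 0, 1, 2, ...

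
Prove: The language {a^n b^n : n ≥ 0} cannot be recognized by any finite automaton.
Assume for contradiction that L is regular, and let p ≥ 1 be the pumping length given by the pumping lemma.
Choose s = a^p b^p. Then s ∈ L and |s| = 2p ≥ p.
By the pumping lemma, s = xyz for some x, y, z with |xy| ≤ p, |y| ≥ 1, and xy^i z ∈ L for every i ≥ 0.
Since |xy| ≤ p and the first p symbols of s are all a's, we must have y = a^k for some k with 1 ≤ k ≤ p.

Take i = 0: xy⁰z = a^(p − k) b^p.
This string has p − k a's but p b's, and p − k < p because k ≥ 1. So xy⁰z ∉ L.

This contradicts the pumping lemma, which requires xy^i z ∈ L for all i ≥ 0.
Hence L = {a^n b^n : n ≥ 0} is not regular. ∎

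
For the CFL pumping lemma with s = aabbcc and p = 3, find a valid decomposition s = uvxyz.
u='aa', v='b', x='b', y='c', z='c'

For s = aabbcc with pumping length p = 3:

One valid decomposition:
- u = 'aa'
- v = 'b'
- x = 'b'
- y = 'c'
- z = 'c'

Verification:
- uvxyz = 'aa' + 'b' + 'b' + 'c' + 'c' = aabbcc ✓
- |vxy| = |'bbc'| = 3 ≤ 3 ✓
- |vy| = |'bc'| = 2 > 0 ✓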